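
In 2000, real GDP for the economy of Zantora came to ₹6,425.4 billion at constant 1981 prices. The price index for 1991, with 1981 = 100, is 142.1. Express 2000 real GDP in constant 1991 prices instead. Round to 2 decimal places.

Real GDP in 1991 prices = Real GDP in 1981 prices × (P_1991/P_1981) = 6425.4 × 1.421 = 9130.49.

₹9,130.49 billion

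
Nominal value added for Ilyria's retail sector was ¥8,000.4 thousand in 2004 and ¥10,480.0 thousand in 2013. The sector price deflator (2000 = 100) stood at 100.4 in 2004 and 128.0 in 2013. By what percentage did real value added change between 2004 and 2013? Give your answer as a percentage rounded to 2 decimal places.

Deflate each year: 2004 → 8000.4/1.004 = 7968.53; 2013 → 10480.0/1.280 = 8187.50.
So real value added changed by 8187.50/7968.53 − 1 = 0.0275, i.e. 2.75%.

2.75%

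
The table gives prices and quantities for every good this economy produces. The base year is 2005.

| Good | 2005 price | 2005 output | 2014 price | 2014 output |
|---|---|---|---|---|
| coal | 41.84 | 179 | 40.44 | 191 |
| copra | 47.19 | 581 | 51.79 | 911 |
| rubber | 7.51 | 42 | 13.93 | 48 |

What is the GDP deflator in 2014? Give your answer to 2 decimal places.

108.24

Nominal GDP 2014 = 40.44·191 + 51.79·911 + 13.93·48 = 55573.37.
Real GDP 2014 (at 2005 prices) = 41.84·191 + 47.19·911 + 7.51·48 = 51342.01.
Deflator = Nominal/Real × 100 = 55573.37/51342.01 × 100 = 108.242.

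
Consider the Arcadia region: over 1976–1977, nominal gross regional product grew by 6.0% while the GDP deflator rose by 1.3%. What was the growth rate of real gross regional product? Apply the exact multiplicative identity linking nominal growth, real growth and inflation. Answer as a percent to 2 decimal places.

4.64%

(1 + g_nom) = (1 + g_real)(1 + π), so g_real = 1.0600 / 1.0130 − 1 = 0.04640.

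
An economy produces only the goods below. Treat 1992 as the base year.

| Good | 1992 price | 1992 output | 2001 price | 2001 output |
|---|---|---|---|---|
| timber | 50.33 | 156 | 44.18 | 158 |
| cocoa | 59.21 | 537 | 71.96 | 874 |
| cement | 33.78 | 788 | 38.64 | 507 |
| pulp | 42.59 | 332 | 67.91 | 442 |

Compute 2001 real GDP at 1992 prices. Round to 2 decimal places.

95652.92

Real GDP 2001 = Σ (p_1992 × q_2001) = 50.33·158 + 59.21·874 + 33.78·507 + 42.59·442 = 95652.92.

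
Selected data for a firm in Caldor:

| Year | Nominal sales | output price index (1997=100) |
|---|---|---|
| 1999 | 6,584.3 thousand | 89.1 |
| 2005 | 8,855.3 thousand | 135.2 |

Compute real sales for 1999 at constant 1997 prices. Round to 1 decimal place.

7,389.8 thousand

Real sales = Nominal / (output price index/100) = 6584.3 / 0.891 = 7389.79.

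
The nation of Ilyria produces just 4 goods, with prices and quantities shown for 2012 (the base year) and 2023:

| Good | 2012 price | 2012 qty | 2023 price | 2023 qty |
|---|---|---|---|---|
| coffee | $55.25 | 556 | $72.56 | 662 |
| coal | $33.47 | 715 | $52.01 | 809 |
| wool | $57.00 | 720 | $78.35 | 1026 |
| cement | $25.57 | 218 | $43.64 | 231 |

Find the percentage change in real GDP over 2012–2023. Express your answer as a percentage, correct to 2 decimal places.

Real GDP 2012 = Nominal GDP 2012 = 55.25·556 + 33.47·715 + 57.00·720 + 25.57·218 = 101264.31.
Real GDP 2023 (at 2012 prices) = 55.25·662 + 33.47·809 + 57.00·1026 + 25.57·231 = 128041.40.
Real growth = 128041.40/101264.31 − 1 = 0.2644.

26.44%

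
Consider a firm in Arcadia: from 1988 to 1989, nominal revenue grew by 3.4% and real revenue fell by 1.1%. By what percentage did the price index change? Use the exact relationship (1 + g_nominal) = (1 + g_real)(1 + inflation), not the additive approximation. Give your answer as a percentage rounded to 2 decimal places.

4.55%

(1 + g_nom) = (1 + g_real)(1 + π), so π = 1.0340 / 0.9890 − 1 = 0.04550.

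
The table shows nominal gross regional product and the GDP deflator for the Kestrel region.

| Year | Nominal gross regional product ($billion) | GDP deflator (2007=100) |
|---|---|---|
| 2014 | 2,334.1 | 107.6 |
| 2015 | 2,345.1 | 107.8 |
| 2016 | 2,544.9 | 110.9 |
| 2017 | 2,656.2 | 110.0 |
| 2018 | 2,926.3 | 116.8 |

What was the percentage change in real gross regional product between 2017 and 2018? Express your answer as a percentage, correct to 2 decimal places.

3.75%

Real gross regional product 2017 = 2656.2/1.100 = 2414.73.
Real gross regional product 2018 = 2926.3/1.168 = 2505.39.
Change = 2505.39/2414.73 − 1 = 0.0375.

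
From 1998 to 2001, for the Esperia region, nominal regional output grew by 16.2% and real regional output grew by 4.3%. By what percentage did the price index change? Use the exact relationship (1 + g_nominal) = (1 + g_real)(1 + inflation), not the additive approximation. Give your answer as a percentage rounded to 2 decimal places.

(1 + g_nom) = (1 + g_real)(1 + π), so π = 1.1620 / 1.0430 − 1 = 0.11409.

11.41%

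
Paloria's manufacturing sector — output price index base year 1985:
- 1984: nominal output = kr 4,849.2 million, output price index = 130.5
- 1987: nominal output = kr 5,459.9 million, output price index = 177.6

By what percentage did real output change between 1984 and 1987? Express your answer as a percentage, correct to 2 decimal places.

Deflate each year: 1984 → 4849.2/1.305 = 3715.86; 1987 → 5459.9/1.776 = 3074.27.
So real output changed by 3074.27/3715.86 − 1 = -0.1727, i.e. -17.27%.

-17.27%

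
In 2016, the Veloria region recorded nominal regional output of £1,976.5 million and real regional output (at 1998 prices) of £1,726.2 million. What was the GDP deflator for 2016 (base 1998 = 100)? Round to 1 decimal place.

GDP deflator = (Nominal / Real) × 100 = 1976.5 / 1726.2 × 100 = 114.50.

114.5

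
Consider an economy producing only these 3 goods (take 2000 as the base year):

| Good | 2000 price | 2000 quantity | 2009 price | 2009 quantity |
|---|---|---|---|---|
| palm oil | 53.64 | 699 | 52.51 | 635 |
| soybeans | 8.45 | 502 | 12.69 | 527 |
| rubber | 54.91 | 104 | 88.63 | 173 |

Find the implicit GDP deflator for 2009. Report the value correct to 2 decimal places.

Nominal GDP 2009 = 52.51·635 + 12.69·527 + 88.63·173 = 55364.47.
Real GDP 2009 (at 2000 prices) = 53.64·635 + 8.45·527 + 54.91·173 = 48013.98.
Deflator = Nominal/Real × 100 = 55364.47/48013.98 × 100 = 115.309.

115.31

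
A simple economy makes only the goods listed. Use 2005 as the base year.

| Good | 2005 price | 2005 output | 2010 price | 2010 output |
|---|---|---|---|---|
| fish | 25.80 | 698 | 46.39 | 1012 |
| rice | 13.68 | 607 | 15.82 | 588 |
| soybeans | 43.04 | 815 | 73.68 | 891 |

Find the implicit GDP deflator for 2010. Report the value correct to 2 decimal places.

Nominal GDP 2010 = 46.39·1012 + 15.82·588 + 73.68·891 = 121897.72.
Real GDP 2010 (at 2005 prices) = 25.80·1012 + 13.68·588 + 43.04·891 = 72502.08.
Deflator = Nominal/Real × 100 = 121897.72/72502.08 × 100 = 168.130.

168.13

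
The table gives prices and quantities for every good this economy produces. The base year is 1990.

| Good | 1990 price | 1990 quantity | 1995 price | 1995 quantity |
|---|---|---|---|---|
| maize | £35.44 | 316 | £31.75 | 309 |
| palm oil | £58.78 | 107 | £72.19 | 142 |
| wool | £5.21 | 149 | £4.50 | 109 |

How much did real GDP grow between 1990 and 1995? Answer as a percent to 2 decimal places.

8.76%

Real GDP 1990 = Nominal GDP 1990 = 35.44·316 + 58.78·107 + 5.21·149 = 18264.79.
Real GDP 1995 (at 1990 prices) = 35.44·309 + 58.78·142 + 5.21·109 = 19865.61.
Real growth = 19865.61/18264.79 − 1 = 0.0876.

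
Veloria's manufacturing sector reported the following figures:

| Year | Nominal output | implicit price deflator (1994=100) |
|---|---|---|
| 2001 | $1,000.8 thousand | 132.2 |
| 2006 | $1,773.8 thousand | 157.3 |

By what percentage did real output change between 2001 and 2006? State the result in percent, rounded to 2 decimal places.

48.96%

Real output 2001 = 1000.8 / 1.322 = 757.03.
Real output 2006 = 1773.8 / 1.573 = 1127.65.
Real growth = 1127.65 / 757.03 − 1 = 0.4896.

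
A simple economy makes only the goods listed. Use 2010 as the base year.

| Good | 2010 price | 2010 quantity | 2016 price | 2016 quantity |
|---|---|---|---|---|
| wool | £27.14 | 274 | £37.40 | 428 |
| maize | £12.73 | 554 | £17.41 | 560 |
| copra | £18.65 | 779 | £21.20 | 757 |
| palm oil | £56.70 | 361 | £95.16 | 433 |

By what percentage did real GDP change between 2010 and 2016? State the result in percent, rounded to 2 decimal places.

16.02%

Real GDP 2010 = Nominal GDP 2010 = 27.14·274 + 12.73·554 + 18.65·779 + 56.70·361 = 49485.83.
Real GDP 2016 (at 2010 prices) = 27.14·428 + 12.73·560 + 18.65·757 + 56.70·433 = 57413.87.
Real growth = 57413.87/49485.83 − 1 = 0.1602.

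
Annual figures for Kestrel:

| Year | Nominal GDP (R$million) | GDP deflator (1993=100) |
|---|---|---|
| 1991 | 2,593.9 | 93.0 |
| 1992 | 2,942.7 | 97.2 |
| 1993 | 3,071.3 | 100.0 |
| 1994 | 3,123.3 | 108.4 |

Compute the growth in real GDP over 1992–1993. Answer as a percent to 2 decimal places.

1.45%

Real GDP 1992 = 2942.7/0.972 = 3027.47.
Real GDP 1993 = 3071.3/1.000 = 3071.30.
Change = 3071.30/3027.47 − 1 = 0.0145.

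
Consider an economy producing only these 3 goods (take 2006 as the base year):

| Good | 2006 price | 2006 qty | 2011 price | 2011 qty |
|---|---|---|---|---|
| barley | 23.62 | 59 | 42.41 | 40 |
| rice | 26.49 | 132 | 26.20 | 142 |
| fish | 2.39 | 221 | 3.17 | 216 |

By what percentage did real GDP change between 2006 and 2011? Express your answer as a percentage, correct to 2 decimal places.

-3.61%

Real GDP 2006 = Nominal GDP 2006 = 23.62·59 + 26.49·132 + 2.39·221 = 5418.45.
Real GDP 2011 (at 2006 prices) = 23.62·40 + 26.49·142 + 2.39·216 = 5222.62.
Real growth = 5222.62/5418.45 − 1 = -0.0361.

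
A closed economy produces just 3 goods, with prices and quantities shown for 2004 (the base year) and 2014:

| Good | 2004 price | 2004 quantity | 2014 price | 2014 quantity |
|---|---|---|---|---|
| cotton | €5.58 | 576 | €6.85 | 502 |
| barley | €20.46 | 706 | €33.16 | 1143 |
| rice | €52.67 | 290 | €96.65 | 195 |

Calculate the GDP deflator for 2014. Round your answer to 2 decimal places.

Nominal GDP 2014 = 6.85·502 + 33.16·1143 + 96.65·195 = 60187.33.
Real GDP 2014 (at 2004 prices) = 5.58·502 + 20.46·1143 + 52.67·195 = 36457.59.
Deflator = Nominal/Real × 100 = 60187.33/36457.59 × 100 = 165.089.

165.09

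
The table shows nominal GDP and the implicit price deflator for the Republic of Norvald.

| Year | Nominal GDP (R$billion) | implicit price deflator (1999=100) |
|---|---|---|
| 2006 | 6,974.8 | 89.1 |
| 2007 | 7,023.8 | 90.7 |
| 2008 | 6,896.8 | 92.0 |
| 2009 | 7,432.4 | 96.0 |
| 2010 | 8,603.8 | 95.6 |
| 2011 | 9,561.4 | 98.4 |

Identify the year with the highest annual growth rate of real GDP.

2007: real = 7023.8/0.907 = 7743.99; growth vs 2006 (7828.06) = -1.07%.
2008: real = 6896.8/0.920 = 7496.52; growth vs 2007 (7743.99) = -3.20%.
2009: real = 7432.4/0.960 = 7742.08; growth vs 2008 (7496.52) = 3.28%.
2010: real = 8603.8/0.956 = 8999.79; growth vs 2009 (7742.08) = 16.25%.
2011: real = 9561.4/0.984 = 9716.87; growth vs 2010 (8999.79) = 7.97%.

2010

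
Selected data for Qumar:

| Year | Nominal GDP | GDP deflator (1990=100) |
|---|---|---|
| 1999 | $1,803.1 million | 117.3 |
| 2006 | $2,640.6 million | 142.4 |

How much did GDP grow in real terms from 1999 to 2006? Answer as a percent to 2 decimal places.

Deflate each year: 1999 → 1803.1/1.173 = 1537.17; 2006 → 2640.6/1.424 = 1854.35.
So real GDP changed by 1854.35/1537.17 − 1 = 0.2063, i.e. 20.63%.

20.63%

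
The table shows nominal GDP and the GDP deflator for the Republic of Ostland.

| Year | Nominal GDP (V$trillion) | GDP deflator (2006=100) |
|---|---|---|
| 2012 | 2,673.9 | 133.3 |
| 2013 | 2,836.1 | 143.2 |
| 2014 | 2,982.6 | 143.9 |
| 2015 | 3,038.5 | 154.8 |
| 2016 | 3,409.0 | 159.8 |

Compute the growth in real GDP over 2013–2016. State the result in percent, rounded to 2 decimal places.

7.71%

Real GDP 2013 = 2836.1/1.432 = 1980.52.
Real GDP 2016 = 3409.0/1.598 = 2133.29.
Change = 2133.29/1980.52 − 1 = 0.0771.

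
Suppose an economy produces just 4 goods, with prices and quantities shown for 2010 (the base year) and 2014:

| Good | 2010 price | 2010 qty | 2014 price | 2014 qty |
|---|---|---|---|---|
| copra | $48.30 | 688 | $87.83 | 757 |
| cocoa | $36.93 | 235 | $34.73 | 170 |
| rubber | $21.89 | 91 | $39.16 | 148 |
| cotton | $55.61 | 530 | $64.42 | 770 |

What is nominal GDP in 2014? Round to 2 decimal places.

$127790.49

Nominal GDP 2014 = Σ (p_2014 × q_2014) = 87.83·757 + 34.73·170 + 39.16·148 + 64.42·770 = 127790.49.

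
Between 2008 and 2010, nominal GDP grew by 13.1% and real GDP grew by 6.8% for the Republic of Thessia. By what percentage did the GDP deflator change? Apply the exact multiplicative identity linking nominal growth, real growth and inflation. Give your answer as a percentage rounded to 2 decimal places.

5.90%

(1 + g_nom) = (1 + g_real)(1 + π), so π = 1.1310 / 1.0680 − 1 = 0.05899.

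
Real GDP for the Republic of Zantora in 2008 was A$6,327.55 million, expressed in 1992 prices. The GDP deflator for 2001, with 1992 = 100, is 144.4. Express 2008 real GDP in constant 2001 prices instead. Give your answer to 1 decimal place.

Real GDP in 2001 prices = Real GDP in 1992 prices × (P_2001/P_1992) = 6327.55 × 1.444 = 9136.98.

A$9,137.0 million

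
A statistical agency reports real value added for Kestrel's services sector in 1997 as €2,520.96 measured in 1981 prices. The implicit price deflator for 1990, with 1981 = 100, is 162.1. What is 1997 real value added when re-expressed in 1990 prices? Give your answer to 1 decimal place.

€4,086.5

Real value added in 1990 prices = Real value added in 1981 prices × (P_1990/P_1981) = 2520.96 × 1.621 = 4086.48.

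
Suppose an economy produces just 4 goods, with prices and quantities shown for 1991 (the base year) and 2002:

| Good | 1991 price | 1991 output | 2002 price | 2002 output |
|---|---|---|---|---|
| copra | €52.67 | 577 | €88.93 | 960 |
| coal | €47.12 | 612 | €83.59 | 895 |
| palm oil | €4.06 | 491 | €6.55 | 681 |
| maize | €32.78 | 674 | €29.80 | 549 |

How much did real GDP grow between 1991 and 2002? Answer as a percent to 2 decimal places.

36.23%

Real GDP 1991 = Nominal GDP 1991 = 52.67·577 + 47.12·612 + 4.06·491 + 32.78·674 = 83315.21.
Real GDP 2002 (at 1991 prices) = 52.67·960 + 47.12·895 + 4.06·681 + 32.78·549 = 113496.68.
Real growth = 113496.68/83315.21 − 1 = 0.3623.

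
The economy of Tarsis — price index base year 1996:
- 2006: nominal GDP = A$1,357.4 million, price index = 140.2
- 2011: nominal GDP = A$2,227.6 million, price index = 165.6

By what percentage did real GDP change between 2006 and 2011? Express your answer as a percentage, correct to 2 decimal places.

38.94%

Deflate each year: 2006 → 1357.4/1.402 = 968.19; 2011 → 2227.6/1.656 = 1345.17.
So real GDP changed by 1345.17/968.19 − 1 = 0.3894, i.e. 38.94%.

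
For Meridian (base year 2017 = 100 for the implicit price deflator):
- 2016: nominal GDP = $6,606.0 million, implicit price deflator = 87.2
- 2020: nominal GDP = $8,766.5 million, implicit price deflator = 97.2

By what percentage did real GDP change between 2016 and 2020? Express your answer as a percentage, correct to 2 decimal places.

19.05%

Deflate each year: 2016 → 6606.0/0.872 = 7575.69; 2020 → 8766.5/0.972 = 9019.03.
So real GDP changed by 9019.03/7575.69 − 1 = 0.1905, i.e. 19.05%.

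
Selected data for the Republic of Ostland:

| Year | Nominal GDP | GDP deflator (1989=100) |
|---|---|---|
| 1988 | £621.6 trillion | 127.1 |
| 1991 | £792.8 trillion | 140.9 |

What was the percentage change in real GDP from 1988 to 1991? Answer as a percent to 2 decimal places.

Real GDP 1988 = 621.6 / 1.271 = 489.06.
Real GDP 1991 = 792.8 / 1.409 = 562.67.
Real growth = 562.67 / 489.06 − 1 = 0.1505.

15.05%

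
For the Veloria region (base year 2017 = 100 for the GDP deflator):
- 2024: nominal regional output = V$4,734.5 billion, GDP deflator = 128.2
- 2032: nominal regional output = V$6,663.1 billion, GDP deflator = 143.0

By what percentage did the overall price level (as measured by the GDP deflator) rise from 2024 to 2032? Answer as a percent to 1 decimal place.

11.5%

Price-level change = 143.0 / 128.2 − 1 = 0.1154.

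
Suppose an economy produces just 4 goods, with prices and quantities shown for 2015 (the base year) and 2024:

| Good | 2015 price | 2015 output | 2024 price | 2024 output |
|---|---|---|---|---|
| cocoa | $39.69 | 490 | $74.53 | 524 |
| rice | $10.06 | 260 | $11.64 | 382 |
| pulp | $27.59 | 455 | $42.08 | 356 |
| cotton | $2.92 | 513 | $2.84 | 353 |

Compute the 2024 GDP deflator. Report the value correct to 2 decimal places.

167.59

Nominal GDP 2024 = 74.53·524 + 11.64·382 + 42.08·356 + 2.84·353 = 59483.20.
Real GDP 2024 (at 2015 prices) = 39.69·524 + 10.06·382 + 27.59·356 + 2.92·353 = 35493.28.
Deflator = Nominal/Real × 100 = 59483.20/35493.28 × 100 = 167.590.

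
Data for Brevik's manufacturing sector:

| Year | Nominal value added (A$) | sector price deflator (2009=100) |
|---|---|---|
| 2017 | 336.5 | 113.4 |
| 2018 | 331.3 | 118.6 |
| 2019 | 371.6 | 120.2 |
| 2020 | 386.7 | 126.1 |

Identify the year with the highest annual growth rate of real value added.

2019

2018: real = 331.3/1.186 = 279.34; growth vs 2017 (296.74) = -5.86%.
2019: real = 371.6/1.202 = 309.15; growth vs 2018 (279.34) = 10.67%.
2020: real = 386.7/1.261 = 306.66; growth vs 2019 (309.15) = -0.81%.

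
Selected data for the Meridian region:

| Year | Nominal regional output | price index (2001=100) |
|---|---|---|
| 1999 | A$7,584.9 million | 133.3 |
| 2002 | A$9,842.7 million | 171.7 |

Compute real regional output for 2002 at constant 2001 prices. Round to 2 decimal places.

Real regional output = Nominal / (price index/100) = 9842.7 / 1.717 = 5732.50.

A$5,732.50 million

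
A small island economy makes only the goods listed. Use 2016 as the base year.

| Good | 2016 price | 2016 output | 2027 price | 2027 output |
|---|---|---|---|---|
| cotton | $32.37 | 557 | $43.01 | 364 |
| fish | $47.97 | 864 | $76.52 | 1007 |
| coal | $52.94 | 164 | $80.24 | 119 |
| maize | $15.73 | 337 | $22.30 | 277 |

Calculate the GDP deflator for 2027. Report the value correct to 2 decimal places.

153.28

Nominal GDP 2027 = 43.01·364 + 76.52·1007 + 80.24·119 + 22.30·277 = 108436.94.
Real GDP 2027 (at 2016 prices) = 32.37·364 + 47.97·1007 + 52.94·119 + 15.73·277 = 70745.54.
Deflator = Nominal/Real × 100 = 108436.94/70745.54 × 100 = 153.277.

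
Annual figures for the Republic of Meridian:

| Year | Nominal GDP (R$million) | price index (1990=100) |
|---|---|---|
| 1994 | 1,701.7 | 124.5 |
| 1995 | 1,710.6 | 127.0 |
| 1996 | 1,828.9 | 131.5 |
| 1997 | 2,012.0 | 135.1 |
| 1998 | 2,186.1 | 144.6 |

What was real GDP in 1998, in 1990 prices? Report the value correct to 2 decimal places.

R$1,511.83 million

Real GDP 1998 = 2186.1 / 1.446 = 1511.83.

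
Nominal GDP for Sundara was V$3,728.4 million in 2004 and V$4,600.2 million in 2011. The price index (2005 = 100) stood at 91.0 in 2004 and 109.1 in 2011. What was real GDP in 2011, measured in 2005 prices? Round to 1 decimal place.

V$4,216.5 million

Real GDP = Nominal / (price index/100) = 4600.2 / 1.091 = 4216.50.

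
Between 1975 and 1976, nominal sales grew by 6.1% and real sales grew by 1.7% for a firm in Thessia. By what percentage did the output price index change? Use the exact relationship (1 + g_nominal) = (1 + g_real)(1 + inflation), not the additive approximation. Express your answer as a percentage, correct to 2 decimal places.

(1 + g_nom) = (1 + g_real)(1 + π), so π = 1.0610 / 1.0170 − 1 = 0.04326.

4.33%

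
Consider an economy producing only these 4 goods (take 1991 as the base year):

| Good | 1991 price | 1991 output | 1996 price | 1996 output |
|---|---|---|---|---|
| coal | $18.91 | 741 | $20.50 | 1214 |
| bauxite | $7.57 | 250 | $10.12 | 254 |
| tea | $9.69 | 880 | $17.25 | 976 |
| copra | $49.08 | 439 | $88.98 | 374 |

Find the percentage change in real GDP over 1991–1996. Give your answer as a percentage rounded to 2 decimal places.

14.60%

Real GDP 1991 = Nominal GDP 1991 = 18.91·741 + 7.57·250 + 9.69·880 + 49.08·439 = 45978.13.
Real GDP 1996 (at 1991 prices) = 18.91·1214 + 7.57·254 + 9.69·976 + 49.08·374 = 52692.88.
Real growth = 52692.88/45978.13 − 1 = 0.1460.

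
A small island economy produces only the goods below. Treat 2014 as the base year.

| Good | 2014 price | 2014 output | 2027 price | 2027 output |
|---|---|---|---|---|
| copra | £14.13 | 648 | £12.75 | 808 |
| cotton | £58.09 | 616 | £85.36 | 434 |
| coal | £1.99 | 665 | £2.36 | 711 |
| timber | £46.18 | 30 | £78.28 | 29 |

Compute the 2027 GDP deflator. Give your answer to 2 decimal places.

Nominal GDP 2027 = 12.75·808 + 85.36·434 + 2.36·711 + 78.28·29 = 51296.32.
Real GDP 2027 (at 2014 prices) = 14.13·808 + 58.09·434 + 1.99·711 + 46.18·29 = 39382.21.
Deflator = Nominal/Real × 100 = 51296.32/39382.21 × 100 = 130.253.

130.25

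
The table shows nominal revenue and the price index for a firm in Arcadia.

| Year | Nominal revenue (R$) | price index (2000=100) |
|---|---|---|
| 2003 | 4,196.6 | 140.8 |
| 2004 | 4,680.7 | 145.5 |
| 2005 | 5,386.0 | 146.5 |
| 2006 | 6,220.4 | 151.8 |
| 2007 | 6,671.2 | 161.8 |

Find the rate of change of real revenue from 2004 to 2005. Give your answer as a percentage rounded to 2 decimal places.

14.28%

Real revenue 2004 = 4680.7/1.455 = 3216.98.
Real revenue 2005 = 5386.0/1.465 = 3676.45.
Change = 3676.45/3216.98 − 1 = 0.1428.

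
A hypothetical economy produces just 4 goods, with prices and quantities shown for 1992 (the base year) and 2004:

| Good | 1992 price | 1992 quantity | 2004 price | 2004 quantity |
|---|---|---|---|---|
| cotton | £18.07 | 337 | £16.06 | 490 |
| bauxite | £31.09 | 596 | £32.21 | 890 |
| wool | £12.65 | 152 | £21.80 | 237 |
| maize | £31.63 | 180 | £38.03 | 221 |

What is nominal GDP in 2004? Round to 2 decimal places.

£50107.53

Nominal GDP 2004 = Σ (p_2004 × q_2004) = 16.06·490 + 32.21·890 + 21.80·237 + 38.03·221 = 50107.53.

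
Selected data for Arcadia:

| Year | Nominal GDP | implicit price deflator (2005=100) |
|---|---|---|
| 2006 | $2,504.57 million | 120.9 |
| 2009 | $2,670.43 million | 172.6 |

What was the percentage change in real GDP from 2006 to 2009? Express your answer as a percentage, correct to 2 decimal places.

Real GDP 2006 = 2504.57 / 1.209 = 2071.60.
Real GDP 2009 = 2670.43 / 1.726 = 1547.18.
Real growth = 1547.18 / 2071.60 − 1 = -0.2531.

-25.31%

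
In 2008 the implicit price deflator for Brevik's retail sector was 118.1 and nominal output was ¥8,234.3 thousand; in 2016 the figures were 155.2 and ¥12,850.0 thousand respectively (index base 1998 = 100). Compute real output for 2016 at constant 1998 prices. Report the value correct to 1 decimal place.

Real output = Nominal / (implicit price deflator/100) = 12850.0 / 1.552 = 8279.64.

¥8,279.6 thousand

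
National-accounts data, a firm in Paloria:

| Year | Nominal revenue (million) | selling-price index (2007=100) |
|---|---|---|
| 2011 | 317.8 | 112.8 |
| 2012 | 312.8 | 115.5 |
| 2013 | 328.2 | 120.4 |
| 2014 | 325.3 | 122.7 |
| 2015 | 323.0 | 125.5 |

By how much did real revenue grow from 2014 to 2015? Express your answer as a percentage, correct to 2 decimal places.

Real revenue 2014 = 325.3/1.227 = 265.12.
Real revenue 2015 = 323.0/1.255 = 257.37.
Change = 257.37/265.12 − 1 = -0.0292.

-2.92%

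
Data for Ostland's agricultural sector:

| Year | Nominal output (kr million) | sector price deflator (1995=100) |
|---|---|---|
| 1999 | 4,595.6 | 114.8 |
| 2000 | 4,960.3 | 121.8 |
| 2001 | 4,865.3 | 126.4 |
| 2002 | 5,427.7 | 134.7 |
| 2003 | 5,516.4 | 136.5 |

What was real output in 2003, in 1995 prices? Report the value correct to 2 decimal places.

Real output 2003 = 5516.4 / 1.365 = 4041.32.

kr 4,041.32 million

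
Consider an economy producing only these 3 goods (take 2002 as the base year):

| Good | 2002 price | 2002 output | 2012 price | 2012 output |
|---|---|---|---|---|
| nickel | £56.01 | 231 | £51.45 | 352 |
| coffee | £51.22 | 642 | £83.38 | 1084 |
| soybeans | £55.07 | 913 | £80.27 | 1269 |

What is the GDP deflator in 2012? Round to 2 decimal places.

Nominal GDP 2012 = 51.45·352 + 83.38·1084 + 80.27·1269 = 210356.95.
Real GDP 2012 (at 2002 prices) = 56.01·352 + 51.22·1084 + 55.07·1269 = 145121.83.
Deflator = Nominal/Real × 100 = 210356.95/145121.83 × 100 = 144.952.

144.95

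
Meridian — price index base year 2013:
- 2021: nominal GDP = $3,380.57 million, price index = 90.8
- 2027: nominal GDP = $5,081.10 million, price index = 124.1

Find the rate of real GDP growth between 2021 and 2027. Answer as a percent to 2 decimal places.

Deflate each year: 2021 → 3380.57/0.908 = 3723.09; 2027 → 5081.10/1.241 = 4094.36.
So real GDP changed by 4094.36/3723.09 − 1 = 0.0997, i.e. 9.97%.

9.97%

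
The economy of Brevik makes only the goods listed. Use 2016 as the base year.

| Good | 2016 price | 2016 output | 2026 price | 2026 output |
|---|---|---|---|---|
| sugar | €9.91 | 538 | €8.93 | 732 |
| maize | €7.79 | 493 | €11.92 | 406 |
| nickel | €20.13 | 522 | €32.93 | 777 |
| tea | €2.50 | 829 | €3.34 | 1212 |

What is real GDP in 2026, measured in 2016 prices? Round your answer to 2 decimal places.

Real GDP 2026 = Σ (p_2016 × q_2026) = 9.91·732 + 7.79·406 + 20.13·777 + 2.50·1212 = 29087.87.

€29087.87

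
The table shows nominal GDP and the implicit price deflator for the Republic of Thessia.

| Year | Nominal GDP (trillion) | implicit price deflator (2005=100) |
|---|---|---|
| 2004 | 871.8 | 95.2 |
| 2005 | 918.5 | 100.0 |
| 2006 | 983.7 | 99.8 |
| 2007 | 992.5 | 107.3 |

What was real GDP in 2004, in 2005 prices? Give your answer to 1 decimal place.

915.8 trillion

Real GDP 2004 = 871.8 / 0.952 = 915.76.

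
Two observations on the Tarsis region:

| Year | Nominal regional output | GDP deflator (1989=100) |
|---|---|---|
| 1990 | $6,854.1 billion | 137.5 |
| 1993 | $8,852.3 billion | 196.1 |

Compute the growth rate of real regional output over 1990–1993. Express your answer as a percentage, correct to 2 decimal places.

-9.44%

Deflate each year: 1990 → 6854.1/1.375 = 4984.80; 1993 → 8852.3/1.961 = 4514.18.
So real regional output changed by 4514.18/4984.80 − 1 = -0.0944, i.e. -9.44%.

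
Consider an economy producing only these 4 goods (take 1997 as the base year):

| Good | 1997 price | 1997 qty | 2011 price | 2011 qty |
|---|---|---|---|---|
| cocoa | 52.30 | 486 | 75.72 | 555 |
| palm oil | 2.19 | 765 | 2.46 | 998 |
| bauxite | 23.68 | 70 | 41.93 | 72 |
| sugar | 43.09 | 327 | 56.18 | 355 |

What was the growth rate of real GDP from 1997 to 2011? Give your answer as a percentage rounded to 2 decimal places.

12.54%

Real GDP 1997 = Nominal GDP 1997 = 52.30·486 + 2.19·765 + 23.68·70 + 43.09·327 = 42841.18.
Real GDP 2011 (at 1997 prices) = 52.30·555 + 2.19·998 + 23.68·72 + 43.09·355 = 48214.03.
Real growth = 48214.03/42841.18 − 1 = 0.1254.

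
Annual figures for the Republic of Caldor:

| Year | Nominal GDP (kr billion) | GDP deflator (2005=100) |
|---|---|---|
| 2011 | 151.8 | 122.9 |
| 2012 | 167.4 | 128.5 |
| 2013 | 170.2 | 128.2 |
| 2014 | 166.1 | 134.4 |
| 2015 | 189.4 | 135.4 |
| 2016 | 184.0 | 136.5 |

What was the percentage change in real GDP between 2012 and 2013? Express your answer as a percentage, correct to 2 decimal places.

Real GDP 2012 = 167.4/1.285 = 130.27.
Real GDP 2013 = 170.2/1.282 = 132.76.
Change = 132.76/130.27 − 1 = 0.0191.

1.91%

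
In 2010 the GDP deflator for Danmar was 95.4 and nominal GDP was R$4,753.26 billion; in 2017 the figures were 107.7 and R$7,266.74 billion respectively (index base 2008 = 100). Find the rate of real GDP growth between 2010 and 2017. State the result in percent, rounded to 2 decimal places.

Deflate each year: 2010 → 4753.26/0.954 = 4982.45; 2017 → 7266.74/1.077 = 6747.21.
So real GDP changed by 6747.21/4982.45 − 1 = 0.3542, i.e. 35.42%.

35.42%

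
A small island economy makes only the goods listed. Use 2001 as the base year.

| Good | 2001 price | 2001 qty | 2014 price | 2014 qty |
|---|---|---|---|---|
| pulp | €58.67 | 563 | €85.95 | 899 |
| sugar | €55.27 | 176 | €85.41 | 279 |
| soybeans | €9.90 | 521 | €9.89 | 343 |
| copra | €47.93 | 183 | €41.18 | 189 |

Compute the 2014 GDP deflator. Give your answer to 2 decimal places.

Nominal GDP 2014 = 85.95·899 + 85.41·279 + 9.89·343 + 41.18·189 = 112273.73.
Real GDP 2014 (at 2001 prices) = 58.67·899 + 55.27·279 + 9.90·343 + 47.93·189 = 80619.13.
Deflator = Nominal/Real × 100 = 112273.73/80619.13 × 100 = 139.264.

139.26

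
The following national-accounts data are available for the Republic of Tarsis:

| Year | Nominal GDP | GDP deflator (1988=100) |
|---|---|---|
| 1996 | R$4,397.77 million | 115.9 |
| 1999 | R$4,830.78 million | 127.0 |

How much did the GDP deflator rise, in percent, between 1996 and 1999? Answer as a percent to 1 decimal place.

9.6%

Price-level change = 127.0 / 115.9 − 1 = 0.0958.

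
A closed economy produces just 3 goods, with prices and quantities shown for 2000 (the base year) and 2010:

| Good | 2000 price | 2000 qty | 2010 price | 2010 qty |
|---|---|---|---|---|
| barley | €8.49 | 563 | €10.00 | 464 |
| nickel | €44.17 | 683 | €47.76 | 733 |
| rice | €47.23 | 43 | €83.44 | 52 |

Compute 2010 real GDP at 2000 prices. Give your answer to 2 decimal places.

€38771.93

Real GDP 2010 = Σ (p_2000 × q_2010) = 8.49·464 + 44.17·733 + 47.23·52 = 38771.93.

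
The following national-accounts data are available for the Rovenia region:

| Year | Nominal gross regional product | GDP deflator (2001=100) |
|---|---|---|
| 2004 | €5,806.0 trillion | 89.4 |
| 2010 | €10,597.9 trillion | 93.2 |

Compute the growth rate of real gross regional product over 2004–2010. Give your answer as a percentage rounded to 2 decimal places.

Real gross regional product 2004 = 5806.0 / 0.894 = 6494.41.
Real gross regional product 2010 = 10597.9 / 0.932 = 11371.14.
Real growth = 11371.14 / 6494.41 − 1 = 0.7509.

75.09%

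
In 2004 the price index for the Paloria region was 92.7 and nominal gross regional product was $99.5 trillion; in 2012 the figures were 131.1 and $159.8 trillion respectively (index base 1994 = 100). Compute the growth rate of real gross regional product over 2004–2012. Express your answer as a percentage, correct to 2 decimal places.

13.56%

Real gross regional product 2004 = 99.5 / 0.927 = 107.34.
Real gross regional product 2012 = 159.8 / 1.311 = 121.89.
Real growth = 121.89 / 107.34 − 1 = 0.1356.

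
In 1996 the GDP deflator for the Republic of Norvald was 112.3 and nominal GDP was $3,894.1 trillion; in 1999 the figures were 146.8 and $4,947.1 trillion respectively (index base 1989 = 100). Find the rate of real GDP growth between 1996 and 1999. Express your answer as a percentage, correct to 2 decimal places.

-2.82%

Deflate each year: 1996 → 3894.1/1.123 = 3467.59; 1999 → 4947.1/1.468 = 3369.96.
So real GDP changed by 3369.96/3467.59 − 1 = -0.0282, i.e. -2.82%.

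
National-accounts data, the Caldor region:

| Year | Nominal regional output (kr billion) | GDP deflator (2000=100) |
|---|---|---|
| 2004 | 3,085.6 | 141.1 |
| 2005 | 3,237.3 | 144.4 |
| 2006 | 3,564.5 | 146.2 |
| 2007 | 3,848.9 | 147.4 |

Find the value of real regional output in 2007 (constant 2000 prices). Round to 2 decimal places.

kr 2,611.19 billion

Real regional output 2007 = 3848.9 / 1.474 = 2611.19.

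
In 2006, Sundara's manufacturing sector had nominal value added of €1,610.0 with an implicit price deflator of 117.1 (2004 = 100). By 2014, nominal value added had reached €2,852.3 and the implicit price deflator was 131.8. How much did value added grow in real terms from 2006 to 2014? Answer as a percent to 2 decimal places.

Deflate each year: 2006 → 1610.0/1.171 = 1374.89; 2014 → 2852.3/1.318 = 2164.11.
So real value added changed by 2164.11/1374.89 − 1 = 0.5740, i.e. 57.40%.

57.40%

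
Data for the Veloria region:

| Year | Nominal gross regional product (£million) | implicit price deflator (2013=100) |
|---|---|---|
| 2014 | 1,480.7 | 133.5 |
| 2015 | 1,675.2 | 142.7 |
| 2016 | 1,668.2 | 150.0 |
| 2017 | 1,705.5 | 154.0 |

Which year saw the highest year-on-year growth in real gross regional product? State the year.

2015

2015: real = 1675.2/1.427 = 1173.93; growth vs 2014 (1109.14) = 5.84%.
2016: real = 1668.2/1.500 = 1112.13; growth vs 2015 (1173.93) = -5.26%.
2017: real = 1705.5/1.540 = 1107.47; growth vs 2016 (1112.13) = -0.42%.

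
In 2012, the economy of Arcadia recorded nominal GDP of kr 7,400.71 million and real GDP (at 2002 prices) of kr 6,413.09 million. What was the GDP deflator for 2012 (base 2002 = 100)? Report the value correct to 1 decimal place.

GDP deflator = (Nominal / Real) × 100 = 7400.71 / 6413.09 × 100 = 115.40.

115.4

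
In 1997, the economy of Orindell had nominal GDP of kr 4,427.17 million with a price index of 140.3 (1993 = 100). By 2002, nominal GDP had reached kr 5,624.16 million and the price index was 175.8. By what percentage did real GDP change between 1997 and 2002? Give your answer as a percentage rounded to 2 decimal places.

Real GDP 1997 = 4427.17 / 1.403 = 3155.50.
Real GDP 2002 = 5624.16 / 1.758 = 3199.18.
Real growth = 3199.18 / 3155.50 − 1 = 0.0138.

1.38%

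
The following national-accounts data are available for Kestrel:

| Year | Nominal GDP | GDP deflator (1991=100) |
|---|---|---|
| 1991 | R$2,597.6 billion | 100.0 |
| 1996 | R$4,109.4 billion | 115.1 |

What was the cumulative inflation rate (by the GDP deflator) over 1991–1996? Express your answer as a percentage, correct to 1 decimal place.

Price-level change = 115.1 / 100.0 − 1 = 0.1510.

15.1%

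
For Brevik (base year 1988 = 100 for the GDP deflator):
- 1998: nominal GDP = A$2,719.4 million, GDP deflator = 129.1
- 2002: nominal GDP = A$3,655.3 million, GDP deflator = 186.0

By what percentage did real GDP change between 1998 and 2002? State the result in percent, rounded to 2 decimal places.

Real GDP 1998 = 2719.4 / 1.291 = 2106.43.
Real GDP 2002 = 3655.3 / 1.860 = 1965.22.
Real growth = 1965.22 / 2106.43 − 1 = -0.0670.

-6.70%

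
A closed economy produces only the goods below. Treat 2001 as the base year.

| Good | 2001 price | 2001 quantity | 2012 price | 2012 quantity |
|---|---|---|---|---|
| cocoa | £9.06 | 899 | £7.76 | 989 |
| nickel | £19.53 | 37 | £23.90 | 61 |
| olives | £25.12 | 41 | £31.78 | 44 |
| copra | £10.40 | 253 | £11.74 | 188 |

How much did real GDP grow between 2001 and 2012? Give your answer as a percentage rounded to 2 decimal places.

5.46%

Real GDP 2001 = Nominal GDP 2001 = 9.06·899 + 19.53·37 + 25.12·41 + 10.40·253 = 12528.67.
Real GDP 2012 (at 2001 prices) = 9.06·989 + 19.53·61 + 25.12·44 + 10.40·188 = 13212.15.
Real growth = 13212.15/12528.67 − 1 = 0.0546.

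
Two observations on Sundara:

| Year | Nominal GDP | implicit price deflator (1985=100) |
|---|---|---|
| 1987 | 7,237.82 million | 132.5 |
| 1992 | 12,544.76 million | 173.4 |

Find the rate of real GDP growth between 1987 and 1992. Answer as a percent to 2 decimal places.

32.44%

Deflate each year: 1987 → 7237.82/1.325 = 5462.51; 1992 → 12544.76/1.734 = 7234.58.
So real GDP changed by 7234.58/5462.51 − 1 = 0.3244, i.e. 32.44%.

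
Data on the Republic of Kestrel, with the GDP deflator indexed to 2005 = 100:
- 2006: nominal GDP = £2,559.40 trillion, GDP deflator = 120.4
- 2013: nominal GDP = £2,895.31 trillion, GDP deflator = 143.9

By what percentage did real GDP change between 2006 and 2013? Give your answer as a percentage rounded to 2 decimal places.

-5.35%

Deflate each year: 2006 → 2559.40/1.204 = 2125.75; 2013 → 2895.31/1.439 = 2012.03.
So real GDP changed by 2012.03/2125.75 − 1 = -0.0535, i.e. -5.35%.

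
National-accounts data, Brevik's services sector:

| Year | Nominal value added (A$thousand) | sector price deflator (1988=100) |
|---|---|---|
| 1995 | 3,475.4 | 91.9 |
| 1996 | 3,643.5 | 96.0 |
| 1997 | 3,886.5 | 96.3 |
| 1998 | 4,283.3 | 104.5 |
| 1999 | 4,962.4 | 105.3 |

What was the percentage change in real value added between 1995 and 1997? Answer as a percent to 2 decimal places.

Real value added 1995 = 3475.4/0.919 = 3781.72.
Real value added 1997 = 3886.5/0.963 = 4035.83.
Change = 4035.83/3781.72 − 1 = 0.0672.

6.72%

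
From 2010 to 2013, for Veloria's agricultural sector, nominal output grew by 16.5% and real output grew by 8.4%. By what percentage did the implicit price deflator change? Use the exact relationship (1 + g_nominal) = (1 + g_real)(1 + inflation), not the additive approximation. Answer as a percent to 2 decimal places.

7.47%

(1 + g_nom) = (1 + g_real)(1 + π), so π = 1.1650 / 1.0840 − 1 = 0.07472.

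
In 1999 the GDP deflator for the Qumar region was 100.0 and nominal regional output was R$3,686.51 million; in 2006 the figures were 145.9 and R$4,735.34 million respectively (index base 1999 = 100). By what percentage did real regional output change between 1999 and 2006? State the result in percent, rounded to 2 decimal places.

-11.96%

Real regional output 1999 = 3686.51 / 1.000 = 3686.51.
Real regional output 2006 = 4735.34 / 1.459 = 3245.61.
Real growth = 3245.61 / 3686.51 − 1 = -0.1196.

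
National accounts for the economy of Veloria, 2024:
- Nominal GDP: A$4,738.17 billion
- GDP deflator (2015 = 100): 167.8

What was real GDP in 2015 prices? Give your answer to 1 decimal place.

Real GDP = Nominal / (GDP deflator/100) = 4738.17 / 1.678 = 2823.70.

A$2,823.7 billion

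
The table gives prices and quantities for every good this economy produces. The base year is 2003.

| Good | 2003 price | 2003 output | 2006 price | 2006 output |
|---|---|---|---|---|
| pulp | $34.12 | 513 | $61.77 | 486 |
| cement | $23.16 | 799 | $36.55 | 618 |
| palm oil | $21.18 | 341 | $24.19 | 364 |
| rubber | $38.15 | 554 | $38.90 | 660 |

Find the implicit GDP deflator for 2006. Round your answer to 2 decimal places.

Nominal GDP 2006 = 61.77·486 + 36.55·618 + 24.19·364 + 38.90·660 = 87087.28.
Real GDP 2006 (at 2003 prices) = 34.12·486 + 23.16·618 + 21.18·364 + 38.15·660 = 63783.72.
Deflator = Nominal/Real × 100 = 87087.28/63783.72 × 100 = 136.535.

136.54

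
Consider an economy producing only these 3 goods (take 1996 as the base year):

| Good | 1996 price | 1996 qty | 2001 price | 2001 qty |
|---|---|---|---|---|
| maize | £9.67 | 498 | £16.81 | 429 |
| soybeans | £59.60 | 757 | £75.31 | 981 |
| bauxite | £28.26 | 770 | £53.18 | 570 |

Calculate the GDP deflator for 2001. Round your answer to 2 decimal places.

141.51

Nominal GDP 2001 = 16.81·429 + 75.31·981 + 53.18·570 = 111403.20.
Real GDP 2001 (at 1996 prices) = 9.67·429 + 59.60·981 + 28.26·570 = 78724.23.
Deflator = Nominal/Real × 100 = 111403.20/78724.23 × 100 = 141.511.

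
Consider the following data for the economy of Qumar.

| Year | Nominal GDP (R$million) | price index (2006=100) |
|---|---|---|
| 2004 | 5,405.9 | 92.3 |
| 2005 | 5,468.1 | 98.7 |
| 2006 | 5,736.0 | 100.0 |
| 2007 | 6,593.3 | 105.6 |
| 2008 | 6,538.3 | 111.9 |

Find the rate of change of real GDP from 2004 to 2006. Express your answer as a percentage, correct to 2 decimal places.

-2.06%

Real GDP 2004 = 5405.9/0.923 = 5856.88.
Real GDP 2006 = 5736.0/1.000 = 5736.00.
Change = 5736.00/5856.88 − 1 = -0.0206.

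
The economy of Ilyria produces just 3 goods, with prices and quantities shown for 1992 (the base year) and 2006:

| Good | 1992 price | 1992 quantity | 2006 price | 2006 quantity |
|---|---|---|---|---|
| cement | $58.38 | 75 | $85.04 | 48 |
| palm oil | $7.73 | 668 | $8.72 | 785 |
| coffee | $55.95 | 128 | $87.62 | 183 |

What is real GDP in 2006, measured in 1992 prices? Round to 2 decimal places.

$19109.14

Real GDP 2006 = Σ (p_1992 × q_2006) = 58.38·48 + 7.73·785 + 55.95·183 = 19109.14.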